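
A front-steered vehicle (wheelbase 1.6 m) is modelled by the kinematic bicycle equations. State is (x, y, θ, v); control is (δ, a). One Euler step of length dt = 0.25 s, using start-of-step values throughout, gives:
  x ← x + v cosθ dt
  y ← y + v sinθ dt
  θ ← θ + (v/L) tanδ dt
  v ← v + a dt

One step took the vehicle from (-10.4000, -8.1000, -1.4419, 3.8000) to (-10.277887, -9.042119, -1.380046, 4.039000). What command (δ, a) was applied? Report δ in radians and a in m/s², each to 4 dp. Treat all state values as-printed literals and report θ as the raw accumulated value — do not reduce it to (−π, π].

δ = 0.1038, a = 0.9560

a = (v'−v)/dt = (0.239000)/0.25 = 0.9560
Δθ = θ'−θ = 0.061854;  (v·dt/L) = 3.8000·0.25/1.6 = 0.593750
tan δ = Δθ·L/(v·dt) = 0.104175  →  δ = 0.1038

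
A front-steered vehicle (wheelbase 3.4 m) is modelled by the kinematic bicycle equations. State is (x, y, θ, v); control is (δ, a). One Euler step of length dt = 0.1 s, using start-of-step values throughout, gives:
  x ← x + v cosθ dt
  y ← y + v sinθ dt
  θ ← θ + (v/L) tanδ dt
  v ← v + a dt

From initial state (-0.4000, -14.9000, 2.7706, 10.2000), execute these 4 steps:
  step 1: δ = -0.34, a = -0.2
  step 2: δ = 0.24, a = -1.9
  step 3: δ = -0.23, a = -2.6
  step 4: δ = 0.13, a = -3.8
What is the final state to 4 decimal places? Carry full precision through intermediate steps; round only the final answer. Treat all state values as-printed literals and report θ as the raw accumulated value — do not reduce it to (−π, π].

(-4.0399, -13.2272, 2.7064, 9.3500)

after step 1 (δ=-0.34, a=-0.2): (-1.350607, -14.530208, 2.664479, 10.180000)
after step 2 (δ=0.24, a=-1.9): (-2.254921, -14.062725, 2.737750, 9.990000)
after step 3 (δ=-0.23, a=-2.6): (-3.173559, -13.670164, 2.668953, 9.730000)
after step 4 (δ=0.13, a=-3.8): (-4.039889, -13.227217, 2.706367, 9.350000)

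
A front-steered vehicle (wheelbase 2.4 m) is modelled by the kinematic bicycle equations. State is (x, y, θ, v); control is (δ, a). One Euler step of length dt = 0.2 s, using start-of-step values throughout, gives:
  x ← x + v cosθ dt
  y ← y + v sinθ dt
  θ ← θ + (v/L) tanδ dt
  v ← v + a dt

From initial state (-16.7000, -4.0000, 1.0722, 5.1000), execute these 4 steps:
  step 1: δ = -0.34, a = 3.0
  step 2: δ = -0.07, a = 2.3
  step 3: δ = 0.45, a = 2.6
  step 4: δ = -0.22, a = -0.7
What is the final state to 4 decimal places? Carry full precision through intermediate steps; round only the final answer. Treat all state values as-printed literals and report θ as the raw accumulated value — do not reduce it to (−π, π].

(-14.1844, -0.0277, 1.0120, 6.5400)

after step 1 (δ=-0.34, a=3.0): (-16.212243, -3.104180, 0.921862, 5.700000)
after step 2 (δ=-0.07, a=2.3): (-15.523298, -2.195910, 0.888557, 6.160000)
after step 3 (δ=0.45, a=2.6): (-14.746482, -1.239677, 1.136526, 6.680000)
after step 4 (δ=-0.22, a=-0.7): (-14.184361, -0.027689, 1.012044, 6.540000)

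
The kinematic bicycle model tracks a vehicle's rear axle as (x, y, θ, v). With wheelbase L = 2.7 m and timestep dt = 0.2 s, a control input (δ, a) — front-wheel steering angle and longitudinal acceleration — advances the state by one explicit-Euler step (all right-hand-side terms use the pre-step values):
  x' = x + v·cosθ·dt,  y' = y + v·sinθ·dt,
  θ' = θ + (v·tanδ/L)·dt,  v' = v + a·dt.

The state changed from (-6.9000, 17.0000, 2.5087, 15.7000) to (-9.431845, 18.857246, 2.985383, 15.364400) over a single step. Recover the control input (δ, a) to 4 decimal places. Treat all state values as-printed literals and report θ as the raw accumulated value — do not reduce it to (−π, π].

a = (v'−v)/dt = (-0.335600)/0.2 = -1.6780
Δθ = θ'−θ = 0.476683;  (v·dt/L) = 15.7000·0.2/2.7 = 1.162963
tan δ = Δθ·L/(v·dt) = 0.409887  →  δ = 0.3890

δ = 0.3890, a = -1.6780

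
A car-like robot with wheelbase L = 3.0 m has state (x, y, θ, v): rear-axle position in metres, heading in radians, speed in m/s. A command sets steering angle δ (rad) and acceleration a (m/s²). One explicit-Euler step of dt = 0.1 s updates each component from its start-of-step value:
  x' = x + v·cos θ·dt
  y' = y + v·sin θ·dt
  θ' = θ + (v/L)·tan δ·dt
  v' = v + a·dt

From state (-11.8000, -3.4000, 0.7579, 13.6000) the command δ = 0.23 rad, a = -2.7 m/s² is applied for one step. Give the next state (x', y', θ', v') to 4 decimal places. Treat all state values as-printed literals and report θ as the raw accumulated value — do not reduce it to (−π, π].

(-10.8123, -2.4651, 0.8640, 13.3300)

x' = -11.8000 + 13.6000·cos(0.7579)·0.1 = -10.8123
y' = -3.4000 + 13.6000·sin(0.7579)·0.1 = -2.4651
θ' = 0.7579 + (13.6000/3.0)·tan(0.23)·0.1 = 0.8640
v' = 13.6000 − 2.7000·0.1 = 13.3300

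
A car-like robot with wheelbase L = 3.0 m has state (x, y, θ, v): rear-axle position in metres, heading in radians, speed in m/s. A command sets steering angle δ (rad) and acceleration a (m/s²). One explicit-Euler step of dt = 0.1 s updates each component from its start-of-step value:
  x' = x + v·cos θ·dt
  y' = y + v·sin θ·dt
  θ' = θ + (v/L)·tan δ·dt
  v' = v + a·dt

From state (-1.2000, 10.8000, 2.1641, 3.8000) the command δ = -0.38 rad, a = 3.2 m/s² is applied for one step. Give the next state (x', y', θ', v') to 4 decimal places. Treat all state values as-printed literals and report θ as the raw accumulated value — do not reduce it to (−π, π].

(-1.4125, 11.1151, 2.1135, 4.1200)

x' = -1.2000 + 3.8000·cos(2.1641)·0.1 = -1.4125
y' = 10.8000 + 3.8000·sin(2.1641)·0.1 = 11.1151
θ' = 2.1641 + (3.8000/3.0)·tan(-0.38)·0.1 = 2.1135
v' = 3.8000 + 3.2000·0.1 = 4.1200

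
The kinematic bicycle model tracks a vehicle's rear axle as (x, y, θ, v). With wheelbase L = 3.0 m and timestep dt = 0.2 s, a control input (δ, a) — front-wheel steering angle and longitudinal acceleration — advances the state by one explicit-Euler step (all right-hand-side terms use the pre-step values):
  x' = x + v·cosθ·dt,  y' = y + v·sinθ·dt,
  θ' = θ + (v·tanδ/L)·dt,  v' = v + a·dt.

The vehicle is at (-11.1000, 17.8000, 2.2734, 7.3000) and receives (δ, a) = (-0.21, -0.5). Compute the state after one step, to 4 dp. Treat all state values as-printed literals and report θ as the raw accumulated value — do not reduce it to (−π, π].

(-12.0435, 18.9142, 2.1697, 7.2000)

x' = -11.1000 + 7.3000·cos(2.2734)·0.2 = -12.0435
y' = 17.8000 + 7.3000·sin(2.2734)·0.2 = 18.9142
θ' = 2.2734 + (7.3000/3.0)·tan(-0.21)·0.2 = 2.1697
v' = 7.3000 − 0.5000·0.2 = 7.2000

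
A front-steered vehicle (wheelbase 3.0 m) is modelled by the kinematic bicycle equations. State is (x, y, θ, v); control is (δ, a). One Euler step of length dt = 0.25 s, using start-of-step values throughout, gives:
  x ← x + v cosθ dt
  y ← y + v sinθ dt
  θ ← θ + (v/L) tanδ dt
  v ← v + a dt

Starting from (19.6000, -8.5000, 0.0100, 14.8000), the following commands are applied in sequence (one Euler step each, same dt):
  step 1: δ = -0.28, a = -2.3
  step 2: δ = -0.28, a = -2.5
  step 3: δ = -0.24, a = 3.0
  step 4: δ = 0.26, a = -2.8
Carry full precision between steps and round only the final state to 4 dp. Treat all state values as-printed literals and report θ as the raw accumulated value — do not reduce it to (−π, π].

after step 1 (δ=-0.28, a=-2.3): (23.299815, -8.463001, -0.344650, 14.225000)
after step 2 (δ=-0.28, a=-2.5): (26.646935, -9.664542, -0.685522, 13.600000)
after step 3 (δ=-0.24, a=3.0): (29.278836, -11.817005, -0.962868, 14.350000)
after step 4 (δ=0.26, a=-2.8): (31.327903, -14.761743, -0.644750, 13.650000)

(31.3279, -14.7617, -0.6448, 13.6500)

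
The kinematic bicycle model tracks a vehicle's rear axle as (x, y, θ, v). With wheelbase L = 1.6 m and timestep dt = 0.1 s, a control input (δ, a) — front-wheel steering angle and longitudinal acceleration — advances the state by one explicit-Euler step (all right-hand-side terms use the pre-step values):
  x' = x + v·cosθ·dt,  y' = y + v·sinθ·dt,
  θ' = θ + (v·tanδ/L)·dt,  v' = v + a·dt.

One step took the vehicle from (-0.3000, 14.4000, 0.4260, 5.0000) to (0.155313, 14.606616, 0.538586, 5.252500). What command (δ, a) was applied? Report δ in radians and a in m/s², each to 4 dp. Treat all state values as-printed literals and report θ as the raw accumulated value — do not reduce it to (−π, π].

δ = 0.3458, a = 2.5250

a = (v'−v)/dt = (0.252500)/0.1 = 2.5250
Δθ = θ'−θ = 0.112586;  (v·dt/L) = 5.0000·0.1/1.6 = 0.312500
tan δ = Δθ·L/(v·dt) = 0.360275  →  δ = 0.3458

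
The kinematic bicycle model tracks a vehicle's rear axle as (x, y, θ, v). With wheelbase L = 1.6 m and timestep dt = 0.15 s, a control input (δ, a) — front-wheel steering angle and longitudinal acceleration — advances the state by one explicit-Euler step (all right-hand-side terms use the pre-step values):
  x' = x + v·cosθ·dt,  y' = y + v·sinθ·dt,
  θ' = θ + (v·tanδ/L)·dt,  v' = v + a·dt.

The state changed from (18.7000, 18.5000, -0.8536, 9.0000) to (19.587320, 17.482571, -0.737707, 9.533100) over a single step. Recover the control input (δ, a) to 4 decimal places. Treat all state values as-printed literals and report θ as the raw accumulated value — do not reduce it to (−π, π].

a = (v'−v)/dt = (0.533100)/0.15 = 3.5540
Δθ = θ'−θ = 0.115893;  (v·dt/L) = 9.0000·0.15/1.6 = 0.843750
tan δ = Δθ·L/(v·dt) = 0.137355  →  δ = 0.1365

δ = 0.1365, a = 3.5540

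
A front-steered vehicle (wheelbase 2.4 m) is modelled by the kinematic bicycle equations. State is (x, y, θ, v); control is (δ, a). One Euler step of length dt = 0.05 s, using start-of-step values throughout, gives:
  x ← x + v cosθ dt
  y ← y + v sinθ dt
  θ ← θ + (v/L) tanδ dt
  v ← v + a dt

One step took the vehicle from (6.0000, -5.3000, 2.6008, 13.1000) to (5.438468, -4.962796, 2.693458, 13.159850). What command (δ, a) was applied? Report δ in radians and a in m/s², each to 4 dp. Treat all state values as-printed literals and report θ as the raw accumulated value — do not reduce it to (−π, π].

a = (v'−v)/dt = (0.059850)/0.05 = 1.1970
Δθ = θ'−θ = 0.092658;  (v·dt/L) = 13.1000·0.05/2.4 = 0.272917
tan δ = Δθ·L/(v·dt) = 0.339510  →  δ = 0.3273

δ = 0.3273, a = 1.1970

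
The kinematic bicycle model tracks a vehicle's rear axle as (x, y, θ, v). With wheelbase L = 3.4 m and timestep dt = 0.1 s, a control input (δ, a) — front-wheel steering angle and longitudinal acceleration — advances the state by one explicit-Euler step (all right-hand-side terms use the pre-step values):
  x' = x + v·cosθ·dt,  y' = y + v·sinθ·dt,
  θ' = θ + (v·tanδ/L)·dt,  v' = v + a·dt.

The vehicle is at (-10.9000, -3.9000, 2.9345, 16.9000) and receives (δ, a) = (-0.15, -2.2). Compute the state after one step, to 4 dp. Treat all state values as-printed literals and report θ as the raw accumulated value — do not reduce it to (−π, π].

(-12.5539, -3.5525, 2.8594, 16.6800)

x' = -10.9000 + 16.9000·cos(2.9345)·0.1 = -12.5539
y' = -3.9000 + 16.9000·sin(2.9345)·0.1 = -3.5525
θ' = 2.9345 + (16.9000/3.4)·tan(-0.15)·0.1 = 2.8594
v' = 16.9000 − 2.2000·0.1 = 16.6800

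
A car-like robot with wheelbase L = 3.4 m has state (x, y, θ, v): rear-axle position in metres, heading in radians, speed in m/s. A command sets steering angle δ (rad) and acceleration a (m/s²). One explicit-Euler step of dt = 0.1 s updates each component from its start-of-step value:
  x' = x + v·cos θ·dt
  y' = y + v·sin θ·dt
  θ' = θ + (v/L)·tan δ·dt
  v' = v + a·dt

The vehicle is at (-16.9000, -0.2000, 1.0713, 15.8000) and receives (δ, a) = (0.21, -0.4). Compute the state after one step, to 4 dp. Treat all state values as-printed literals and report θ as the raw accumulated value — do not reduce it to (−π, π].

(-16.1432, 1.1870, 1.1703, 15.7600)

x' = -16.9000 + 15.8000·cos(1.0713)·0.1 = -16.1432
y' = -0.2000 + 15.8000·sin(1.0713)·0.1 = 1.1870
θ' = 1.0713 + (15.8000/3.4)·tan(0.21)·0.1 = 1.1703
v' = 15.8000 − 0.4000·0.1 = 15.7600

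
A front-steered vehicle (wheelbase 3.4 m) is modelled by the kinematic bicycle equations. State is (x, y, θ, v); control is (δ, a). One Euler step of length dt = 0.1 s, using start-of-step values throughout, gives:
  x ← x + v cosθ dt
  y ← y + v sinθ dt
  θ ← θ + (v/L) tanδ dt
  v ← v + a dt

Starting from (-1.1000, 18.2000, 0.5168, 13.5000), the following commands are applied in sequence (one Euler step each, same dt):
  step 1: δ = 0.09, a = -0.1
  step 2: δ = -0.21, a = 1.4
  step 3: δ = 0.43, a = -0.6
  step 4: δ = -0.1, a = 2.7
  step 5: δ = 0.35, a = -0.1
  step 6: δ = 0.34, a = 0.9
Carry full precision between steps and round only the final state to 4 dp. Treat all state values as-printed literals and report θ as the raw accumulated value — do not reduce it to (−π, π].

(5.6519, 22.7616, 0.9043, 13.9200)

after step 1 (δ=0.09, a=-0.1): (0.073696, 18.867036, 0.552632, 13.490000)
after step 2 (δ=-0.21, a=1.4): (1.221892, 19.575165, 0.468065, 13.630000)
after step 3 (δ=0.43, a=-0.6): (2.438292, 20.190097, 0.651918, 13.570000)
after step 4 (δ=-0.1, a=2.7): (3.517001, 21.013405, 0.611872, 13.840000)
after step 5 (δ=0.35, a=-0.1): (4.649907, 21.808376, 0.760461, 13.830000)
after step 6 (δ=0.34, a=0.9): (5.651916, 22.761616, 0.904348, 13.920000)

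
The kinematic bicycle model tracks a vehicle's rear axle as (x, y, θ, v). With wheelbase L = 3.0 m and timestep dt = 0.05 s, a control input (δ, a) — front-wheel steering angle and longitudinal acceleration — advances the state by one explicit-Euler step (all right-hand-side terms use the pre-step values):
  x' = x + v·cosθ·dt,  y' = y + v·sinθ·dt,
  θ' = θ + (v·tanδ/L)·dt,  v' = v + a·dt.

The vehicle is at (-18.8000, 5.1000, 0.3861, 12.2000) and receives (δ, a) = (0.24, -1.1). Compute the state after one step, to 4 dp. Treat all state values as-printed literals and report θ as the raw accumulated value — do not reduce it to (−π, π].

(-18.2349, 5.3297, 0.4359, 12.1450)

x' = -18.8000 + 12.2000·cos(0.3861)·0.05 = -18.2349
y' = 5.1000 + 12.2000·sin(0.3861)·0.05 = 5.3297
θ' = 0.3861 + (12.2000/3.0)·tan(0.24)·0.05 = 0.4359
v' = 12.2000 − 1.1000·0.05 = 12.1450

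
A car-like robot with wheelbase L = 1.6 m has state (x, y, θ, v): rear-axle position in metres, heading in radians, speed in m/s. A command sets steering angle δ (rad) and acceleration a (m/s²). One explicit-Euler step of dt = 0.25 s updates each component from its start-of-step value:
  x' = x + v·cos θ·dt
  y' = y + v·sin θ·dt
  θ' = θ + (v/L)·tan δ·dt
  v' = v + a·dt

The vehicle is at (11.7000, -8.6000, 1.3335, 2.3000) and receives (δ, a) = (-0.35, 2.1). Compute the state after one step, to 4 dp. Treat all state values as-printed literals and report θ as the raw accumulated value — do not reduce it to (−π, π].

x' = 11.7000 + 2.3000·cos(1.3335)·0.25 = 11.8352
y' = -8.6000 + 2.3000·sin(1.3335)·0.25 = -8.0411
θ' = 1.3335 + (2.3000/1.6)·tan(-0.35)·0.25 = 1.2023
v' = 2.3000 + 2.1000·0.25 = 2.8250

(11.8352, -8.0411, 1.2023, 2.8250)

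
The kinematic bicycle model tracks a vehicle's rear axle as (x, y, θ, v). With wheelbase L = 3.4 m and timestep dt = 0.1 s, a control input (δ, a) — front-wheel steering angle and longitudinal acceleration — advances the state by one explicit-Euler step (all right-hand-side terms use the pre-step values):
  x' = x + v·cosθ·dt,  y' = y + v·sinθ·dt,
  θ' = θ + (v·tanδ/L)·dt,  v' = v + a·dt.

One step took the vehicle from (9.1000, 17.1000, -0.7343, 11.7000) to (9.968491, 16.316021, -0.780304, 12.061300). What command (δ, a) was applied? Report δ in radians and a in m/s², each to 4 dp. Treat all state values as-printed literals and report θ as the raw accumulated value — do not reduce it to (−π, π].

a = (v'−v)/dt = (0.361300)/0.1 = 3.6130
Δθ = θ'−θ = -0.046004;  (v·dt/L) = 11.7000·0.1/3.4 = 0.344118
tan δ = Δθ·L/(v·dt) = -0.133687  →  δ = -0.1329

δ = -0.1329, a = 3.6130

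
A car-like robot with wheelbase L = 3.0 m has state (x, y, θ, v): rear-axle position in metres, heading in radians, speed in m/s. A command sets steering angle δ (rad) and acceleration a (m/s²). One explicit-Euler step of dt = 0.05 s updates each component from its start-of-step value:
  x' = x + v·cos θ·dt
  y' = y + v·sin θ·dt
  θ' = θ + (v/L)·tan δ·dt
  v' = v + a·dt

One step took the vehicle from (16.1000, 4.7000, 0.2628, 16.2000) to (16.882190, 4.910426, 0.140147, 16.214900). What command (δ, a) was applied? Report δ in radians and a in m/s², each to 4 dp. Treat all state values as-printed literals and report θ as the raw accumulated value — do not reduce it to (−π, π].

δ = -0.4264, a = 0.2980

a = (v'−v)/dt = (0.014900)/0.05 = 0.2980
Δθ = θ'−θ = -0.122653;  (v·dt/L) = 16.2000·0.05/3.0 = 0.270000
tan δ = Δθ·L/(v·dt) = -0.454270  →  δ = -0.4264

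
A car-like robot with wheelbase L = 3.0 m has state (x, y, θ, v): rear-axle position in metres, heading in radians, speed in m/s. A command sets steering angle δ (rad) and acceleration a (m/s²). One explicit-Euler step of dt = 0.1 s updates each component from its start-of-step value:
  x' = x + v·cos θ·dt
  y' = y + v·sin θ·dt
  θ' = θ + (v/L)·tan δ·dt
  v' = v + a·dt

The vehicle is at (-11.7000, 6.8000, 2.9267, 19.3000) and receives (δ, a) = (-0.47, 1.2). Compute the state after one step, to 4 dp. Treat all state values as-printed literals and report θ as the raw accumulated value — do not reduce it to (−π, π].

x' = -11.7000 + 19.3000·cos(2.9267)·0.1 = -13.5856
y' = 6.8000 + 19.3000·sin(2.9267)·0.1 = 7.2116
θ' = 2.9267 + (19.3000/3.0)·tan(-0.47)·0.1 = 2.5999
v' = 19.3000 + 1.2000·0.1 = 19.4200

(-13.5856, 7.2116, 2.5999, 19.4200)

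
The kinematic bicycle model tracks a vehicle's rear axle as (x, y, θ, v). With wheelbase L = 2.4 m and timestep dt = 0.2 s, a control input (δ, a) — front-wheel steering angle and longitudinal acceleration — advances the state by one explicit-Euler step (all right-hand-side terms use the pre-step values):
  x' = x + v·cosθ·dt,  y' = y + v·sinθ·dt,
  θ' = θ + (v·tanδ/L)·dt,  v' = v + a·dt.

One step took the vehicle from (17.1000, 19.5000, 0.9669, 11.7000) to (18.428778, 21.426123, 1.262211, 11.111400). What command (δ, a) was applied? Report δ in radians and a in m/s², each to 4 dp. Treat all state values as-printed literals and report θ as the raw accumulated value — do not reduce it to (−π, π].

a = (v'−v)/dt = (-0.588600)/0.2 = -2.9430
Δθ = θ'−θ = 0.295311;  (v·dt/L) = 11.7000·0.2/2.4 = 0.975000
tan δ = Δθ·L/(v·dt) = 0.302883  →  δ = 0.2941

δ = 0.2941, a = -2.9430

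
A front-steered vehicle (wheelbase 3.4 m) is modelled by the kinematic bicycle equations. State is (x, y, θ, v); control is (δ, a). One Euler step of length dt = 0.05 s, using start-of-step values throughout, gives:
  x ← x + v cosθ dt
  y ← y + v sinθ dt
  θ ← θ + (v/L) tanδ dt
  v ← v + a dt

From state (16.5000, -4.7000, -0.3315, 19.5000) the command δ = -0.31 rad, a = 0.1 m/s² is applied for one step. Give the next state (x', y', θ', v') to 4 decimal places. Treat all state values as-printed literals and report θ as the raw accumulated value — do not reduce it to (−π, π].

(17.4219, -5.0173, -0.4234, 19.5050)

x' = 16.5000 + 19.5000·cos(-0.3315)·0.05 = 17.4219
y' = -4.7000 + 19.5000·sin(-0.3315)·0.05 = -5.0173
θ' = -0.3315 + (19.5000/3.4)·tan(-0.31)·0.05 = -0.4234
v' = 19.5000 + 0.1000·0.05 = 19.5050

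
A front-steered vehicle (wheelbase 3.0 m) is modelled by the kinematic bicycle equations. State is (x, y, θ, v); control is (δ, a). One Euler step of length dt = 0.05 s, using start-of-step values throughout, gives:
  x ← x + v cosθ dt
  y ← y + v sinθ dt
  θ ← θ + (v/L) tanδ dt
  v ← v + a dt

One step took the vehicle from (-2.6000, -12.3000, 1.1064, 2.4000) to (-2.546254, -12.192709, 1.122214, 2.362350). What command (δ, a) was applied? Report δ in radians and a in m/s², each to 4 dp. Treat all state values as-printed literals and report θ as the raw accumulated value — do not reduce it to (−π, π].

a = (v'−v)/dt = (-0.037650)/0.05 = -0.7530
Δθ = θ'−θ = 0.015814;  (v·dt/L) = 2.4000·0.05/3.0 = 0.040000
tan δ = Δθ·L/(v·dt) = 0.395350  →  δ = 0.3765

δ = 0.3765, a = -0.7530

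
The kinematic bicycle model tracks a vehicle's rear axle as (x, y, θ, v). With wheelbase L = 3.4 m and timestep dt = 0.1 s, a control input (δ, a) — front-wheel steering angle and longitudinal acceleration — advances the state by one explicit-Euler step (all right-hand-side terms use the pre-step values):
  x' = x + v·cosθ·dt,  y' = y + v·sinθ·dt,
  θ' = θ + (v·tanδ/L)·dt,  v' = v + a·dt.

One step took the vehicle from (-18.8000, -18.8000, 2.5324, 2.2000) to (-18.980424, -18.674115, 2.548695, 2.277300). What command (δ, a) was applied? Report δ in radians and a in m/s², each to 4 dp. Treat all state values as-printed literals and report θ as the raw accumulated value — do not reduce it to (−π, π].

a = (v'−v)/dt = (0.077300)/0.1 = 0.7730
Δθ = θ'−θ = 0.016295;  (v·dt/L) = 2.2000·0.1/3.4 = 0.064706
tan δ = Δθ·L/(v·dt) = 0.251832  →  δ = 0.2467

δ = 0.2467, a = 0.7730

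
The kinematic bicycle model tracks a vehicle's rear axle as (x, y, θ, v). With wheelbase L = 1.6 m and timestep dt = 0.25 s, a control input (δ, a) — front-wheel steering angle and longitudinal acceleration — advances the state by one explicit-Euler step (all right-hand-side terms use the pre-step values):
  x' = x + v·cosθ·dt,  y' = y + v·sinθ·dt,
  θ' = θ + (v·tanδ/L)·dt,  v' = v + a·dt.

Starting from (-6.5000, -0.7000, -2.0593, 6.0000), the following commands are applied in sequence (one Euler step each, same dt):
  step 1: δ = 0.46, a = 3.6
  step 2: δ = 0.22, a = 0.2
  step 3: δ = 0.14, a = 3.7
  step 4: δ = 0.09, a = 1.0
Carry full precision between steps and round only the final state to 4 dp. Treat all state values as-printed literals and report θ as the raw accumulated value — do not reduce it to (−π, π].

(-6.1591, -7.2812, -1.0897, 8.1250)

after step 1 (δ=0.46, a=3.6): (-7.203958, -2.024554, -1.594817, 6.900000)
after step 2 (δ=0.22, a=0.2): (-7.245389, -3.749056, -1.353727, 6.950000)
after step 3 (δ=0.14, a=3.7): (-6.871186, -5.445782, -1.200695, 7.875000)
after step 4 (δ=0.09, a=1.0): (-6.159069, -7.281229, -1.089653, 8.125000)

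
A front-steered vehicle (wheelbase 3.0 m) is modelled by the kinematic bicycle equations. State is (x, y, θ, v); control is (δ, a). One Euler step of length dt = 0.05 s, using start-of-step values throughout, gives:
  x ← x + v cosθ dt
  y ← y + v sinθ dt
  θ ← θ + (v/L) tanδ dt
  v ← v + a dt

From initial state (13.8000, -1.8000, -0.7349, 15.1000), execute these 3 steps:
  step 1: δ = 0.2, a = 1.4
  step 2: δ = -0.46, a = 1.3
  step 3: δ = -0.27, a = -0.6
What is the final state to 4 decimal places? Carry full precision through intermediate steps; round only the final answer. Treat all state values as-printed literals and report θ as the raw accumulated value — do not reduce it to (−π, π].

after step 1 (δ=0.2, a=1.4): (14.360133, -2.306237, -0.683885, 15.170000)
after step 2 (δ=-0.46, a=1.3): (14.948065, -2.785464, -0.809151, 15.235000)
after step 3 (δ=-0.27, a=-0.6): (15.473758, -3.336744, -0.879424, 15.205000)

(15.4738, -3.3367, -0.8794, 15.2050)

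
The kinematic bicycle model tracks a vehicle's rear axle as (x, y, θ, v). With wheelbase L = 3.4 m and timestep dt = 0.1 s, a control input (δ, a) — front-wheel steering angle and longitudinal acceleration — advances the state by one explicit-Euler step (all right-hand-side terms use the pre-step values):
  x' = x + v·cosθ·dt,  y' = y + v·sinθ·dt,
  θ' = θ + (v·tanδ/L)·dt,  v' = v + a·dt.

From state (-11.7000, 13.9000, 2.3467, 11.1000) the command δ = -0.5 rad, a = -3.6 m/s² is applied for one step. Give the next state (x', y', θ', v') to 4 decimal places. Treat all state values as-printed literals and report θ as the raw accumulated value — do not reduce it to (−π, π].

x' = -11.7000 + 11.1000·cos(2.3467)·0.1 = -12.4774
y' = 13.9000 + 11.1000·sin(2.3467)·0.1 = 14.6923
θ' = 2.3467 + (11.1000/3.4)·tan(-0.5)·0.1 = 2.1683
v' = 11.1000 − 3.6000·0.1 = 10.7400

(-12.4774, 14.6923, 2.1683, 10.7400)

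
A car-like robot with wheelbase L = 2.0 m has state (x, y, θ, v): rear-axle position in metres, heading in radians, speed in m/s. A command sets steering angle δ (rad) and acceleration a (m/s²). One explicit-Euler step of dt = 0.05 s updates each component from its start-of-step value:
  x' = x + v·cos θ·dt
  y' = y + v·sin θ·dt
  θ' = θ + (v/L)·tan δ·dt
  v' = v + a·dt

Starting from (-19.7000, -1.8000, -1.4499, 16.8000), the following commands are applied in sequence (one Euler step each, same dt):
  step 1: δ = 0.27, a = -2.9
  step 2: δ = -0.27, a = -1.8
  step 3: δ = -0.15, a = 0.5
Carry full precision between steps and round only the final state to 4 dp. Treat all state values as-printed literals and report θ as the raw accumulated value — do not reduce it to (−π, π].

after step 1 (δ=0.27, a=-2.9): (-19.598694, -2.633869, -1.333662, 16.655000)
after step 2 (δ=-0.27, a=-1.8): (-19.403066, -3.443314, -1.448897, 16.565000)
after step 3 (δ=-0.15, a=0.5): (-19.302352, -4.265418, -1.511486, 16.590000)

(-19.3024, -4.2654, -1.5115, 16.5900)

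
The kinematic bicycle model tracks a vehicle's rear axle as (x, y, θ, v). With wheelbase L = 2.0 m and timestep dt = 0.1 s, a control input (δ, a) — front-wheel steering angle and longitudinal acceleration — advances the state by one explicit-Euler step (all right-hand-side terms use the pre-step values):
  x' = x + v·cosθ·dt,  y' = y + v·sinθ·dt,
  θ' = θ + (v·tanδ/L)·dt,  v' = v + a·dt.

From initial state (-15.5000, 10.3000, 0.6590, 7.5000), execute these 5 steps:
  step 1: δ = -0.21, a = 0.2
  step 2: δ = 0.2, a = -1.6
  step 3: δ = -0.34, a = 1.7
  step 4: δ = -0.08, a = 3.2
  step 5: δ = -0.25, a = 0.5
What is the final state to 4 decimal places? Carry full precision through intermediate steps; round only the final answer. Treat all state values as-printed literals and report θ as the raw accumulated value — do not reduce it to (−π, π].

(-12.3517, 12.3696, 0.3947, 7.9000)

after step 1 (δ=-0.21, a=0.2): (-14.907046, 10.759245, 0.579072, 7.520000)
after step 2 (δ=0.2, a=-1.6): (-14.277644, 11.170775, 0.655291, 7.360000)
after step 3 (δ=-0.34, a=1.7): (-13.694091, 11.619286, 0.525115, 7.530000)
after step 4 (δ=-0.08, a=3.2): (-13.042546, 11.996774, 0.494931, 7.850000)
after step 5 (δ=-0.25, a=0.5): (-12.351744, 12.369626, 0.394709, 7.900000)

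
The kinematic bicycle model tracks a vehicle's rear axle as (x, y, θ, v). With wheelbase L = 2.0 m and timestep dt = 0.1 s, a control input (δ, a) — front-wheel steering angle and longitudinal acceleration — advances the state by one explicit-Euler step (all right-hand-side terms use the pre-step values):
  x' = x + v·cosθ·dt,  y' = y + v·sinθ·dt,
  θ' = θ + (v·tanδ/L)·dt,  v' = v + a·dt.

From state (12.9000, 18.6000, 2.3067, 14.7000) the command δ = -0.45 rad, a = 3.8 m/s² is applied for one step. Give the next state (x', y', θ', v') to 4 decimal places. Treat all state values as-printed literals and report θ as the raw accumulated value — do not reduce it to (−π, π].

(11.9133, 19.6896, 1.9517, 15.0800)

x' = 12.9000 + 14.7000·cos(2.3067)·0.1 = 11.9133
y' = 18.6000 + 14.7000·sin(2.3067)·0.1 = 19.6896
θ' = 2.3067 + (14.7000/2.0)·tan(-0.45)·0.1 = 1.9517
v' = 14.7000 + 3.8000·0.1 = 15.0800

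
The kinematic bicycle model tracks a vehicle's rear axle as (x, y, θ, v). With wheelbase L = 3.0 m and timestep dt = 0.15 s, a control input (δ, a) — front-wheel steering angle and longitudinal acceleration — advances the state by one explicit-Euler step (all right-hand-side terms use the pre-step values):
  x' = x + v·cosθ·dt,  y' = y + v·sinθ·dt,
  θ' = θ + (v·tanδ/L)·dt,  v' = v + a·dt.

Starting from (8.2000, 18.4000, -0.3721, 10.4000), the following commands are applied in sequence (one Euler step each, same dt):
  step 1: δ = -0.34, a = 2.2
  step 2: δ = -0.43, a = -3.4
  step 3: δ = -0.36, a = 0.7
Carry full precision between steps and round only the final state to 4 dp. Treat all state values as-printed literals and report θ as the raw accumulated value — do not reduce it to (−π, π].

after step 1 (δ=-0.34, a=2.2): (9.653243, 17.832827, -0.556043, 10.730000)
after step 2 (δ=-0.43, a=-3.4): (11.020272, 16.983285, -0.802093, 10.220000)
after step 3 (δ=-0.36, a=0.7): (12.086019, 15.881345, -0.994435, 10.325000)

(12.0860, 15.8813, -0.9944, 10.3250)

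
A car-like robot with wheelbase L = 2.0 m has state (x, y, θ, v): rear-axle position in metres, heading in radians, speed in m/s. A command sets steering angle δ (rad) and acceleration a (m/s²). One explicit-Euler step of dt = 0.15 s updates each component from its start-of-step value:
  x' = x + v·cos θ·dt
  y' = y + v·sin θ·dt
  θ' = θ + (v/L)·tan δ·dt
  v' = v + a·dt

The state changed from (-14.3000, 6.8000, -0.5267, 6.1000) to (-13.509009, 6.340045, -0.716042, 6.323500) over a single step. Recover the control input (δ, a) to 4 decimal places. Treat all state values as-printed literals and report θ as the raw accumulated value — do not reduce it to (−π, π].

a = (v'−v)/dt = (0.223500)/0.15 = 1.4900
Δθ = θ'−θ = -0.189342;  (v·dt/L) = 6.1000·0.15/2.0 = 0.457500
tan δ = Δθ·L/(v·dt) = -0.413862  →  δ = -0.3924

δ = -0.3924, a = 1.4900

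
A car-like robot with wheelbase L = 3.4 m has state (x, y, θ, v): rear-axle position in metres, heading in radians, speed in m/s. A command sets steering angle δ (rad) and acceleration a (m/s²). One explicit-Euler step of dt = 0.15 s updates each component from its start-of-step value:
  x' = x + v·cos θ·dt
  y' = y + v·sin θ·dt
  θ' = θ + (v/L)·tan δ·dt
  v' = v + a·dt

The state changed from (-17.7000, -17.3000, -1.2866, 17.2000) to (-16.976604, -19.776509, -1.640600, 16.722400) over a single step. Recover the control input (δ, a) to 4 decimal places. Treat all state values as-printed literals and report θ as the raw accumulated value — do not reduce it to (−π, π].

δ = -0.4365, a = -3.1840

a = (v'−v)/dt = (-0.477600)/0.15 = -3.1840
Δθ = θ'−θ = -0.354000;  (v·dt/L) = 17.2000·0.15/3.4 = 0.758824
tan δ = Δθ·L/(v·dt) = -0.466512  →  δ = -0.4365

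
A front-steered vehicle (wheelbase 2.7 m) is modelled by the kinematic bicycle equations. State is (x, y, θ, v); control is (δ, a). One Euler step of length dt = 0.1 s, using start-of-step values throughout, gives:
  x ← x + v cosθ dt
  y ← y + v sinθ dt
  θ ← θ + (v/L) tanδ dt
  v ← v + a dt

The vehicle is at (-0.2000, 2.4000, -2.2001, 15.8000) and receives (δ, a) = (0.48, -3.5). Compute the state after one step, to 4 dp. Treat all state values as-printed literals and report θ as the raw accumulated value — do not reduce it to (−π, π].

(-1.1300, 1.1227, -1.8954, 15.4500)

x' = -0.2000 + 15.8000·cos(-2.2001)·0.1 = -1.1300
y' = 2.4000 + 15.8000·sin(-2.2001)·0.1 = 1.1227
θ' = -2.2001 + (15.8000/2.7)·tan(0.48)·0.1 = -1.8954
v' = 15.8000 − 3.5000·0.1 = 15.4500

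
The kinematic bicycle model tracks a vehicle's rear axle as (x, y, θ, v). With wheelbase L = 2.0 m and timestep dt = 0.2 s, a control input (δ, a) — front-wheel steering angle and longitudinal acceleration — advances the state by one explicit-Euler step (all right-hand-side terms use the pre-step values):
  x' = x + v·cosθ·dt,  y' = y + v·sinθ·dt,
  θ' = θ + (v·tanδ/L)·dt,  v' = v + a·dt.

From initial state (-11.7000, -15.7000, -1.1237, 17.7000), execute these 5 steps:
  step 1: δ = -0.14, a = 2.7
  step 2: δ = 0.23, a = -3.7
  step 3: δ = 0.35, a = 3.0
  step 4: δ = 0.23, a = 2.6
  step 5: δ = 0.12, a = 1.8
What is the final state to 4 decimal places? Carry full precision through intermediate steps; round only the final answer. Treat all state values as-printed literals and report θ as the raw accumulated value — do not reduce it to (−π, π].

after step 1 (δ=-0.14, a=2.7): (-10.169484, -18.892040, -1.373132, 18.240000)
after step 2 (δ=0.23, a=-3.7): (-9.453090, -22.469006, -0.946054, 17.500000)
after step 3 (δ=0.35, a=3.0): (-7.405982, -25.307905, -0.307254, 18.100000)
after step 4 (δ=0.23, a=2.6): (-3.955515, -26.402748, 0.116545, 18.620000)
after step 5 (δ=0.12, a=1.8): (-0.256778, -25.969716, 0.341064, 18.980000)

(-0.2568, -25.9697, 0.3411, 18.9800)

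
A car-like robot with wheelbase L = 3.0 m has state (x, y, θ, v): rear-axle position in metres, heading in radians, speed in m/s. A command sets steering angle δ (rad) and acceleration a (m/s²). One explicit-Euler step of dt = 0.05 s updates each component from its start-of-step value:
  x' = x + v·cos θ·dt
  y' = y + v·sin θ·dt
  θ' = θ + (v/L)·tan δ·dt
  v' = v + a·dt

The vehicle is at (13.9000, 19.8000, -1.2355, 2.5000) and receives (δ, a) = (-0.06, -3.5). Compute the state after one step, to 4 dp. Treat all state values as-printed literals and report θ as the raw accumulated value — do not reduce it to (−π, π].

(13.9411, 19.6820, -1.2380, 2.3250)

x' = 13.9000 + 2.5000·cos(-1.2355)·0.05 = 13.9411
y' = 19.8000 + 2.5000·sin(-1.2355)·0.05 = 19.6820
θ' = -1.2355 + (2.5000/3.0)·tan(-0.06)·0.05 = -1.2380
v' = 2.5000 − 3.5000·0.05 = 2.3250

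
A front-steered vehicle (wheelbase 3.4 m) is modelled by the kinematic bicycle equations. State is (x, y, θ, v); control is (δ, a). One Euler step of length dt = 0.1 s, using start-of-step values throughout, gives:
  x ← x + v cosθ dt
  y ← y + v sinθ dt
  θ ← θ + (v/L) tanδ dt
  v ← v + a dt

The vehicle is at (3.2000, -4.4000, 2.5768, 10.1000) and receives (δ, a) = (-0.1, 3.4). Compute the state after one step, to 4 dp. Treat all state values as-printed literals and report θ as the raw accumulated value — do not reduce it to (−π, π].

x' = 3.2000 + 10.1000·cos(2.5768)·0.1 = 2.3469
y' = -4.4000 + 10.1000·sin(2.5768)·0.1 = -3.8594
θ' = 2.5768 + (10.1000/3.4)·tan(-0.1)·0.1 = 2.5470
v' = 10.1000 + 3.4000·0.1 = 10.4400

(2.3469, -3.8594, 2.5470, 10.4400)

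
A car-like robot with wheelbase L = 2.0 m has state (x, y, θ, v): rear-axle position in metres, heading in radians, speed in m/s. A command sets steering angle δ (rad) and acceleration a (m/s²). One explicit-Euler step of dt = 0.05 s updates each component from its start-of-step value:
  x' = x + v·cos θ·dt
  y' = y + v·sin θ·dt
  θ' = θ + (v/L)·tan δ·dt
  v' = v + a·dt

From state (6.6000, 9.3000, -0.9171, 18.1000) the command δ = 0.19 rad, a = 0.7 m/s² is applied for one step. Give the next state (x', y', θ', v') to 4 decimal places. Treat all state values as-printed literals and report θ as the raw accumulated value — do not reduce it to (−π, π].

x' = 6.6000 + 18.1000·cos(-0.9171)·0.05 = 7.1504
y' = 9.3000 + 18.1000·sin(-0.9171)·0.05 = 8.5816
θ' = -0.9171 + (18.1000/2.0)·tan(0.19)·0.05 = -0.8301
v' = 18.1000 + 0.7000·0.05 = 18.1350

(7.1504, 8.5816, -0.8301, 18.1350)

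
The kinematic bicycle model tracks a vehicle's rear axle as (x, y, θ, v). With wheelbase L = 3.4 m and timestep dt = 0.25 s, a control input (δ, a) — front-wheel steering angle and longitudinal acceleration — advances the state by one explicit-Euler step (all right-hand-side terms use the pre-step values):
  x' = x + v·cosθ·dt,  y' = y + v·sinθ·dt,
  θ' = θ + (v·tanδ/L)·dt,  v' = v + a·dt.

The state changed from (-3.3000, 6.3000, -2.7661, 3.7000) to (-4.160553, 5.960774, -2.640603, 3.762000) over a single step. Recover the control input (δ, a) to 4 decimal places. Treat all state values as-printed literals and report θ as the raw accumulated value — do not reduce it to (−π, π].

δ = 0.4322, a = 0.2480

a = (v'−v)/dt = (0.062000)/0.25 = 0.2480
Δθ = θ'−θ = 0.125497;  (v·dt/L) = 3.7000·0.25/3.4 = 0.272059
tan δ = Δθ·L/(v·dt) = 0.461286  →  δ = 0.4322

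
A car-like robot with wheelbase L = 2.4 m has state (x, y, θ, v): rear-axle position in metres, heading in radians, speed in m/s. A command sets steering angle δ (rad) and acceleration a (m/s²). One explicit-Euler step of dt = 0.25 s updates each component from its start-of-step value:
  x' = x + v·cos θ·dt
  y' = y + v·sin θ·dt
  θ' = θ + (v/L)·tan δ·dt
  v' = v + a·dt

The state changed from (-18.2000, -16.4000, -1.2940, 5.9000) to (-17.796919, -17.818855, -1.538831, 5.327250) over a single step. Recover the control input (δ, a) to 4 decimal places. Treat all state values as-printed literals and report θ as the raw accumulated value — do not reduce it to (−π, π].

a = (v'−v)/dt = (-0.572750)/0.25 = -2.2910
Δθ = θ'−θ = -0.244831;  (v·dt/L) = 5.9000·0.25/2.4 = 0.614583
tan δ = Δθ·L/(v·dt) = -0.398369  →  δ = -0.3791

δ = -0.3791, a = -2.2910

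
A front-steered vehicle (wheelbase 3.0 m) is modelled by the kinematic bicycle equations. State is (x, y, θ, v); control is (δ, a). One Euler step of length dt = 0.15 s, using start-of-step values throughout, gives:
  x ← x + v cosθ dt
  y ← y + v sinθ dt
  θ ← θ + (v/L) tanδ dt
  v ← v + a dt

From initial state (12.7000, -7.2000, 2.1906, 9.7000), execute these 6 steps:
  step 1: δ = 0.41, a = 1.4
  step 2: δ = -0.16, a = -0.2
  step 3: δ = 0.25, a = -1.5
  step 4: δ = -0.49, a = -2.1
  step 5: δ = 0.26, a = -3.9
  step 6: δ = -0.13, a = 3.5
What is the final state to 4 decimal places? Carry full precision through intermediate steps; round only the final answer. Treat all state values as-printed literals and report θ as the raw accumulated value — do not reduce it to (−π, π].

(6.9310, -0.8955, 2.2571, 9.2800)

after step 1 (δ=0.41, a=1.4): (11.854826, -6.015641, 2.401396, 9.910000)
after step 2 (δ=-0.16, a=-0.2): (10.757290, -5.013096, 2.321433, 9.880000)
after step 3 (δ=0.25, a=-1.5): (9.746411, -3.929376, 2.447572, 9.655000)
after step 4 (δ=-0.49, a=-2.1): (8.633170, -3.003027, 2.190078, 9.340000)
after step 5 (δ=0.26, a=-3.9): (7.819959, -1.862200, 2.314310, 8.755000)
after step 6 (δ=-0.13, a=3.5): (6.931048, -0.895523, 2.257080, 9.280000)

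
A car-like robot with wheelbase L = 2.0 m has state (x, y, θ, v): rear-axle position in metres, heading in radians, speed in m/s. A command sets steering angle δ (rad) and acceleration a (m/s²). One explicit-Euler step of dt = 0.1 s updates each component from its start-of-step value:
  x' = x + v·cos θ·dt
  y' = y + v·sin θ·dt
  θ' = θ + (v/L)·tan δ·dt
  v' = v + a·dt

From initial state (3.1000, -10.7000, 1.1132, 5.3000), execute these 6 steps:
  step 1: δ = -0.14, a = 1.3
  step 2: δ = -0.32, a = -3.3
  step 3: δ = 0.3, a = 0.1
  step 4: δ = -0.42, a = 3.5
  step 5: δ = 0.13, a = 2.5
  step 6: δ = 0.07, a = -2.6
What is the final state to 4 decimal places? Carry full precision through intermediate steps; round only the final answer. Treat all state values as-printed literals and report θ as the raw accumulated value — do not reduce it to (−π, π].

(4.7537, -7.9540, 1.0064, 5.4500)

after step 1 (δ=-0.14, a=1.3): (3.334150, -10.224528, 1.075856, 5.430000)
after step 2 (δ=-0.32, a=-3.3): (3.592064, -9.746690, 0.985883, 5.100000)
after step 3 (δ=0.3, a=0.1): (3.873649, -9.321472, 1.064764, 5.110000)
after step 4 (δ=-0.42, a=3.5): (4.121336, -8.874513, 0.950665, 5.460000)
after step 5 (δ=0.13, a=2.5): (4.438639, -8.430177, 0.986356, 5.710000)
after step 6 (δ=0.07, a=-2.6): (4.753679, -7.953951, 1.006374, 5.450000)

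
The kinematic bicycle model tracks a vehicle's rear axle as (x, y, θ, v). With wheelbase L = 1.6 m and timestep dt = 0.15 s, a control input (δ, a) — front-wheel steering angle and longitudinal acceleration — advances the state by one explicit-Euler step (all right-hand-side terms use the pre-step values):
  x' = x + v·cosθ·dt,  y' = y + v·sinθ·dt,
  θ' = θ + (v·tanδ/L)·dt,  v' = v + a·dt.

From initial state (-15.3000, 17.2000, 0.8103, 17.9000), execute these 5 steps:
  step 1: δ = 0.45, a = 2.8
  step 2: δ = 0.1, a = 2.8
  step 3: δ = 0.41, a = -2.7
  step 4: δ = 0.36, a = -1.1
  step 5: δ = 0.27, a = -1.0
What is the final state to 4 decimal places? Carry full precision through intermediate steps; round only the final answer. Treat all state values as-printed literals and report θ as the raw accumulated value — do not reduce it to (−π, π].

(-19.2207, 25.9801, 3.6753, 18.0200)

after step 1 (δ=0.45, a=2.8): (-13.449280, 19.145266, 1.620927, 18.320000)
after step 2 (δ=0.1, a=2.8): (-13.586981, 21.889814, 1.793252, 18.740000)
after step 3 (δ=0.41, a=-2.7): (-14.207158, 24.631547, 2.556844, 18.335000)
after step 4 (δ=0.36, a=-1.1): (-16.500457, 26.149657, 3.203845, 18.170000)
after step 5 (δ=0.27, a=-1.0): (-19.220677, 25.980096, 3.675286, 18.020000)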